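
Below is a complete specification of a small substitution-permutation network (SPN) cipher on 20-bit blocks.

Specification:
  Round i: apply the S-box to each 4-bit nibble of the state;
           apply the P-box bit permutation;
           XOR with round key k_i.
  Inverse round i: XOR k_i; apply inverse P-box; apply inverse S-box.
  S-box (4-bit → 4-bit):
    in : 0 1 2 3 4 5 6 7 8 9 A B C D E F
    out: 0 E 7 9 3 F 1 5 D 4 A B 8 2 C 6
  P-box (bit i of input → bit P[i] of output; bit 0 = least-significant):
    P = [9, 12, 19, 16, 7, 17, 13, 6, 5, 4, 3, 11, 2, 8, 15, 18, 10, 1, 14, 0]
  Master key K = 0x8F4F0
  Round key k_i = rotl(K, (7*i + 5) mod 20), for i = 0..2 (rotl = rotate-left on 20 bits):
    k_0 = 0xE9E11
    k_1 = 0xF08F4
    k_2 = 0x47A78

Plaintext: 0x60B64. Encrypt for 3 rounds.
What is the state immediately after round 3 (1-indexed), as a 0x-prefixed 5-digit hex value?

0xF6390

s_0 = plaintext = 0x60B64
s_1 = Round(s_0, k_0) = 0xE80A1
s_2 = Round(s_1, k_1) = 0x0D8B1
s_3 = Round(s_2, k_2) = 0xF6390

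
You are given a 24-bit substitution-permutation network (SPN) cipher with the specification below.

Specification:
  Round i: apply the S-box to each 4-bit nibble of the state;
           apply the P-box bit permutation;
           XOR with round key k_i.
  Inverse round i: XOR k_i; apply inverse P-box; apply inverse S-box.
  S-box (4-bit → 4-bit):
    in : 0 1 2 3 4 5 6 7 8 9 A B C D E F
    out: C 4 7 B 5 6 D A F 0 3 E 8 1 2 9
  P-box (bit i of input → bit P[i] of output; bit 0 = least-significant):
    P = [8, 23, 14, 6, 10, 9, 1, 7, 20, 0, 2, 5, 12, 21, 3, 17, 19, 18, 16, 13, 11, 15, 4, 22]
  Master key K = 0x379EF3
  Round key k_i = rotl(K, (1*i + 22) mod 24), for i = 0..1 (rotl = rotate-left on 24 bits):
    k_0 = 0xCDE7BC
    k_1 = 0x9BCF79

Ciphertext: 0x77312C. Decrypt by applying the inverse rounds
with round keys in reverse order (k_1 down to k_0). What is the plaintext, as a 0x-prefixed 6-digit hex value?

0x0AC551

s_0 = ciphertext = 0x77312C
s_1 = InvRound(s_0, k_1) = 0x83A5AB
s_2 = InvRound(s_1, k_0) = 0x0AC551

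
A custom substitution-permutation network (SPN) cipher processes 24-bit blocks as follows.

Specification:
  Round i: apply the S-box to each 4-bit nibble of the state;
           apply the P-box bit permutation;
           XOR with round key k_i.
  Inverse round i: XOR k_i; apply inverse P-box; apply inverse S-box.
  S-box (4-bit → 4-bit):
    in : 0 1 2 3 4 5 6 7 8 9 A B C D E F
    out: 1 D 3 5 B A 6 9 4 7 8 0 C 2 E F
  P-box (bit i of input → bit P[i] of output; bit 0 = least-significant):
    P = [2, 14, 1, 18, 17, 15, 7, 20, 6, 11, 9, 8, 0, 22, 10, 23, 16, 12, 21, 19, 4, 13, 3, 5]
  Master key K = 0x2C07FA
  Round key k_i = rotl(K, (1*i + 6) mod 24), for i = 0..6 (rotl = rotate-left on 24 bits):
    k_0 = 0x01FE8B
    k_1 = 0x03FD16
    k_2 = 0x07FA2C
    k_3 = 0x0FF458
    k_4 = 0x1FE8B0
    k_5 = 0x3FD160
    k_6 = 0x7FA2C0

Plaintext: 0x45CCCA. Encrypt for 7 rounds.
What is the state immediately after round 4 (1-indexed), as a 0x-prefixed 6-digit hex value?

s_0 = plaintext = 0x45CCCA
s_1 = Round(s_0, k_0) = 0x9DC93B
s_2 = Round(s_1, k_1) = 0x81C3CE
s_3 = Round(s_2, k_2) = 0xBABCE6
s_4 = Round(s_3, k_3) = 0x1737DA
s_5 = Round(s_4, k_4) = 0x126DC9
s_6 = Round(s_5, k_5) = 0x6E8DDE
s_7 = Round(s_6, k_6) = 0x535ECA

0x1737DA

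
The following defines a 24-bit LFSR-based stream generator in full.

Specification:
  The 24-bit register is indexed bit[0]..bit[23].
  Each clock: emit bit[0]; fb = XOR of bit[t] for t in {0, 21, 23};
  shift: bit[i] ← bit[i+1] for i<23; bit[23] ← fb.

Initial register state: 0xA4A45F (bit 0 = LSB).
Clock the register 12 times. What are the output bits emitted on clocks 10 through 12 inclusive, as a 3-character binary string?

reg_0 = 0xA4A45F
clock 1: out=1, reg = 0xD2522F
clock 2: out=1, reg = 0x692917
clock 3: out=1, reg = 0x34948B
clock 4: out=1, reg = 0x1A4A45
clock 5: out=1, reg = 0x8D2522
clock 6: out=0, reg = 0xC69291
clock 7: out=1, reg = 0x634948
clock 8: out=0, reg = 0xB1A4A4
clock 9: out=0, reg = 0x58D252
clock 10: out=0, reg = 0x2C6929
clock 11: out=1, reg = 0x163494
clock 12: out=0, reg = 0x0B1A4A

010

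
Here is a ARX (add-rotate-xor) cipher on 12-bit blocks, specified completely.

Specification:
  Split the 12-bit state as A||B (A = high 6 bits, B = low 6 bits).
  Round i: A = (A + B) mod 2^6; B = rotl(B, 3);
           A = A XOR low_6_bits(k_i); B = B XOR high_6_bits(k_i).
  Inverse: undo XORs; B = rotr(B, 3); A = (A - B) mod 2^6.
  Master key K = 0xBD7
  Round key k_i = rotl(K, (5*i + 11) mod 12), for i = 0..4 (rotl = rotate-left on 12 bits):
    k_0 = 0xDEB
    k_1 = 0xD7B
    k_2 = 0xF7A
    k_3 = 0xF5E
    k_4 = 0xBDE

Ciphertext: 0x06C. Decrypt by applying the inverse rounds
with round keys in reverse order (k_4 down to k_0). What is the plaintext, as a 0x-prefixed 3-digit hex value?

s_0 = ciphertext = 0x06C
s_1 = InvRound(s_0, k_4) = 0x1D8
s_2 = InvRound(s_1, k_3) = 0xB6C
s_3 = InvRound(s_2, k_2) = 0x34A
s_4 = InvRound(s_3, k_1) = 0xDFF
s_5 = InvRound(s_4, k_0) = 0x6C1

0x6C1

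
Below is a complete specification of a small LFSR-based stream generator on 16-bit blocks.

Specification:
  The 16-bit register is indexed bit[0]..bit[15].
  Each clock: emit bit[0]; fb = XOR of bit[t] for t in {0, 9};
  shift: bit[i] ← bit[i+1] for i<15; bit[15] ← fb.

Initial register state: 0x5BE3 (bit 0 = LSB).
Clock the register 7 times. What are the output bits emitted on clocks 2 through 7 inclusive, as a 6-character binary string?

100011

reg_0 = 0x5BE3
clock 1: out=1, reg = 0x2DF1
clock 2: out=1, reg = 0x96F8
clock 3: out=0, reg = 0xCB7C
clock 4: out=0, reg = 0xE5BE
clock 5: out=0, reg = 0x72DF
clock 6: out=1, reg = 0x396F
clock 7: out=1, reg = 0x9CB7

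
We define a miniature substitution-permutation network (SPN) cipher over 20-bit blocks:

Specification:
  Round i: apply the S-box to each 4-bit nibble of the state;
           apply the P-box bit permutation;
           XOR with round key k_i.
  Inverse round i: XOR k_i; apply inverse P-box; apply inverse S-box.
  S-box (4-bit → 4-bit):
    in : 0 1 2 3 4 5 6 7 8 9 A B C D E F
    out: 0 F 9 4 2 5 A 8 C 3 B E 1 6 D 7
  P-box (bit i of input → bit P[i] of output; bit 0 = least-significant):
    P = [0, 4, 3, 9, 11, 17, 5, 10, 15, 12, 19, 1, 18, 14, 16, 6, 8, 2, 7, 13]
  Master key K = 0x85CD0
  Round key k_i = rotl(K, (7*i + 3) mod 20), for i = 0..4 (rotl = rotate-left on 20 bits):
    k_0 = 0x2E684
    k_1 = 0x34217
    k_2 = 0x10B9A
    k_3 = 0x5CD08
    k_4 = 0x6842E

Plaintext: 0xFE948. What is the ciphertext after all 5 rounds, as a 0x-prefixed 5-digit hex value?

0x3C2CE

s_0 = plaintext = 0xFE948
s_1 = Round(s_0, k_0) = 0x57548
s_2 = Round(s_1, k_1) = 0x9C1DF
s_3 = Round(s_2, k_2) = 0xF9AA5
s_4 = Round(s_3, k_3) = 0x31087
s_5 = Round(s_4, k_4) = 0x3C2CE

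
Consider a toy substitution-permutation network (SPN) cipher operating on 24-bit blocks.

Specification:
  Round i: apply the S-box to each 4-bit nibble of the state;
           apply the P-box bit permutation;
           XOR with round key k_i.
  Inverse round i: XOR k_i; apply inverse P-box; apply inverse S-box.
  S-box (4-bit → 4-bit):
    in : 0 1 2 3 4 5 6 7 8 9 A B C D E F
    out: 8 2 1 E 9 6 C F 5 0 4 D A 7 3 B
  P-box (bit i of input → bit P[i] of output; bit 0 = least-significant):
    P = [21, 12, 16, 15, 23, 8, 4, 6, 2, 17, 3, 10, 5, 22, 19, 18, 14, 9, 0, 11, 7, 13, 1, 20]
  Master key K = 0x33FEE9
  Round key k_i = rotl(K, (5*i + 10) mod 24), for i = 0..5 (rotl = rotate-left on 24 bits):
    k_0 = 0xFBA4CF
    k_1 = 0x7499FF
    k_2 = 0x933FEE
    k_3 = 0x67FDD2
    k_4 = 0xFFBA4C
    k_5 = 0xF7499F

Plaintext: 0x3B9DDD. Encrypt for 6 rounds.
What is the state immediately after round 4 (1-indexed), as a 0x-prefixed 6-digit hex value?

s_0 = plaintext = 0x3B9DDD
s_1 = Round(s_0, k_0) = 0x48DDD0
s_2 = Round(s_1, k_1) = 0xAE5842
s_3 = Round(s_2, k_2) = 0x7B7DA0
s_4 = Round(s_3, k_3) = 0x39156D
s_5 = Round(s_4, k_4) = 0x8C8A16
s_6 = Round(s_5, k_5) = 0xFEC235

0x39156D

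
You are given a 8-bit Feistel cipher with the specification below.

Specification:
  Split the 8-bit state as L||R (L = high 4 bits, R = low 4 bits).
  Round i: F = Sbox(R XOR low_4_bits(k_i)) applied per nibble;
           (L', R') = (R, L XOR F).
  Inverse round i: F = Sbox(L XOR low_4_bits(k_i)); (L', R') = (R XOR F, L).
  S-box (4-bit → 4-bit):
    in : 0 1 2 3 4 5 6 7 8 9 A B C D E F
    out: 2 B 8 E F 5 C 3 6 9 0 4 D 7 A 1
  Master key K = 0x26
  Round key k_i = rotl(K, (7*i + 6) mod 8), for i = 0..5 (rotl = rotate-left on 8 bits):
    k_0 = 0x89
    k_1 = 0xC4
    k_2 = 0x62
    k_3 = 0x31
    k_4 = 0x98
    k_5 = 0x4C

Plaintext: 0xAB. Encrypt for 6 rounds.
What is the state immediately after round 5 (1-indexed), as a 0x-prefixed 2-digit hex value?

s_0 = plaintext = 0xAB
s_1 = Round(s_0, k_0) = 0xB2
s_2 = Round(s_1, k_1) = 0x27
s_3 = Round(s_2, k_2) = 0x77
s_4 = Round(s_3, k_3) = 0x7B
s_5 = Round(s_4, k_4) = 0xB9
s_6 = Round(s_5, k_5) = 0x9E

0xB9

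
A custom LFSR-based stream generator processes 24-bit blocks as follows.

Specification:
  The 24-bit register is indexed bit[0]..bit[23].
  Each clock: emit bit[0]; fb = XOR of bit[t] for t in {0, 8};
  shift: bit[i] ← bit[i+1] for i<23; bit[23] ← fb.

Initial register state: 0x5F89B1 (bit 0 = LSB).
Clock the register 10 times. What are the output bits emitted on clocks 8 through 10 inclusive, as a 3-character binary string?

reg_0 = 0x5F89B1
clock 1: out=1, reg = 0x2FC4D8
clock 2: out=0, reg = 0x17E26C
clock 3: out=0, reg = 0x0BF136
clock 4: out=0, reg = 0x85F89B
clock 5: out=1, reg = 0xC2FC4D
clock 6: out=1, reg = 0xE17E26
clock 7: out=0, reg = 0x70BF13
clock 8: out=1, reg = 0x385F89
clock 9: out=1, reg = 0x1C2FC4
clock 10: out=0, reg = 0x8E17E2

110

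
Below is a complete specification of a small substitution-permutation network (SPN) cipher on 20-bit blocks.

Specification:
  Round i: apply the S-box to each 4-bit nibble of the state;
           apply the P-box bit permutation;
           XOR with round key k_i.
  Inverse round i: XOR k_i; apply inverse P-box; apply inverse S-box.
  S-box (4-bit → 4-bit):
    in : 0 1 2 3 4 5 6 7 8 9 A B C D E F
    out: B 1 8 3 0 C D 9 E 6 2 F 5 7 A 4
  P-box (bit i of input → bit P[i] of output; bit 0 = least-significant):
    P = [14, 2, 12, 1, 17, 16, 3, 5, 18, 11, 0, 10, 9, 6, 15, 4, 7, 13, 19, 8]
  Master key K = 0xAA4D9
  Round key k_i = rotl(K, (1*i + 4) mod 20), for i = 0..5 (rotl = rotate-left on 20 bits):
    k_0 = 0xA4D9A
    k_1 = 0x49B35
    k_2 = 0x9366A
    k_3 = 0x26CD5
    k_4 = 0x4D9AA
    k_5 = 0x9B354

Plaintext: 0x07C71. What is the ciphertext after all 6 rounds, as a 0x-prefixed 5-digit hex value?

0xD97DE

s_0 = plaintext = 0x07C71
s_1 = Round(s_0, k_0) = 0xC2E2B
s_2 = Round(s_1, k_1) = 0xCC783
s_3 = Round(s_2, k_2) = 0x4F0C6
s_4 = Round(s_3, k_3) = 0x4B0DF
s_5 = Round(s_4, k_4) = 0x347F2
s_6 = Round(s_5, k_5) = 0xD97DE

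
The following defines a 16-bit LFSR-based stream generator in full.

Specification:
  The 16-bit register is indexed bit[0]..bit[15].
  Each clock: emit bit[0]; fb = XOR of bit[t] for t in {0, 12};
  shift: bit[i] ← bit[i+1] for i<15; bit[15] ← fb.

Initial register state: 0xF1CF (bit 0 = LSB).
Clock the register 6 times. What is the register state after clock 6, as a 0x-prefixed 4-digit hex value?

reg_0 = 0xF1CF
clock 1: out=1, reg = 0x78E7
clock 2: out=1, reg = 0x3C73
clock 3: out=1, reg = 0x1E39
clock 4: out=1, reg = 0x0F1C
clock 5: out=0, reg = 0x078E
clock 6: out=0, reg = 0x03C7

0x03C7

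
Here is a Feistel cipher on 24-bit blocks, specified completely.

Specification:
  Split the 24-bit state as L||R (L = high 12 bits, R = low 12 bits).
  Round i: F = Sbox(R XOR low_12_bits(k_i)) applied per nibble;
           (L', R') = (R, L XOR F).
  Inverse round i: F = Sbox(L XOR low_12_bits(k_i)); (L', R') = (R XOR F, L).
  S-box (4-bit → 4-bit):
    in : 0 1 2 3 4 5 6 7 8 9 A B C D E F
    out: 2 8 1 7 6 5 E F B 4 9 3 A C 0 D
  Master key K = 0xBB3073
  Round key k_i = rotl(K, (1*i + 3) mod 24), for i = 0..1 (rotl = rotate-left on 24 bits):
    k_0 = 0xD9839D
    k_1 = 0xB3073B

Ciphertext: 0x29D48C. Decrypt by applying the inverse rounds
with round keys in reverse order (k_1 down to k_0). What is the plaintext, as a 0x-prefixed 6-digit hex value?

0x320112

s_0 = ciphertext = 0x29D48C
s_1 = InvRound(s_0, k_1) = 0x11229D
s_2 = InvRound(s_1, k_0) = 0x320112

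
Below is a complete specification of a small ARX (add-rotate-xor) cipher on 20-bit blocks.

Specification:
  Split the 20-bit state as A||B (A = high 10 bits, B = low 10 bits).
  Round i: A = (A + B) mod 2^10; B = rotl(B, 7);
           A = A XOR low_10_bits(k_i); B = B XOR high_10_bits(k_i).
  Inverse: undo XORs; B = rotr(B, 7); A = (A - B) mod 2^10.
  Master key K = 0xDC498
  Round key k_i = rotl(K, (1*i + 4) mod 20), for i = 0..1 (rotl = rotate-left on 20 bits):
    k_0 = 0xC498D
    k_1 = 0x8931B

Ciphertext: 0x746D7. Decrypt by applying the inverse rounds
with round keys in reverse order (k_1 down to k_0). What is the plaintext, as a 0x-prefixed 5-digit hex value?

s_0 = ciphertext = 0x746D7
s_1 = InvRound(s_0, k_1) = 0xCC799
s_2 = InvRound(s_1, k_0) = 0x98C59

0x98C59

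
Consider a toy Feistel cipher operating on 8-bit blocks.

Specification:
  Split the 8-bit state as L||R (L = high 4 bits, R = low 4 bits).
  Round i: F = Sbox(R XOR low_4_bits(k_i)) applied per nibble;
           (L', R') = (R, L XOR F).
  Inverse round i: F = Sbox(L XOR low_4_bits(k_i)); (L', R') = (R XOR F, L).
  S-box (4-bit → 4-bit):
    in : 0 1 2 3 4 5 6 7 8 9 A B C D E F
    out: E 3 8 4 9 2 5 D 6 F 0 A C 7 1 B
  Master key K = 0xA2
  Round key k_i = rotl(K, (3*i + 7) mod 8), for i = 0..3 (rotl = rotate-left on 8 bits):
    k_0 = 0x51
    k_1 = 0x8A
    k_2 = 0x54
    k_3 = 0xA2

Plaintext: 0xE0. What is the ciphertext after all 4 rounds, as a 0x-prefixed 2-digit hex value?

s_0 = plaintext = 0xE0
s_1 = Round(s_0, k_0) = 0x0D
s_2 = Round(s_1, k_1) = 0xDD
s_3 = Round(s_2, k_2) = 0xD2
s_4 = Round(s_3, k_3) = 0x23

0x23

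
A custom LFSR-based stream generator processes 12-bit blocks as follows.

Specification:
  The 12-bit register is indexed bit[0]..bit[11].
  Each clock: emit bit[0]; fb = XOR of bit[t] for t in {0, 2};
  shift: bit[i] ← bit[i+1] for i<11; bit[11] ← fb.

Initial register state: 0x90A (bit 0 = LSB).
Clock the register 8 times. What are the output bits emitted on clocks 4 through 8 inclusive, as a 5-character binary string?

10000

reg_0 = 0x90A
clock 1: out=0, reg = 0x485
clock 2: out=1, reg = 0x242
clock 3: out=0, reg = 0x121
clock 4: out=1, reg = 0x890
clock 5: out=0, reg = 0x448
clock 6: out=0, reg = 0x224
clock 7: out=0, reg = 0x912
clock 8: out=0, reg = 0x489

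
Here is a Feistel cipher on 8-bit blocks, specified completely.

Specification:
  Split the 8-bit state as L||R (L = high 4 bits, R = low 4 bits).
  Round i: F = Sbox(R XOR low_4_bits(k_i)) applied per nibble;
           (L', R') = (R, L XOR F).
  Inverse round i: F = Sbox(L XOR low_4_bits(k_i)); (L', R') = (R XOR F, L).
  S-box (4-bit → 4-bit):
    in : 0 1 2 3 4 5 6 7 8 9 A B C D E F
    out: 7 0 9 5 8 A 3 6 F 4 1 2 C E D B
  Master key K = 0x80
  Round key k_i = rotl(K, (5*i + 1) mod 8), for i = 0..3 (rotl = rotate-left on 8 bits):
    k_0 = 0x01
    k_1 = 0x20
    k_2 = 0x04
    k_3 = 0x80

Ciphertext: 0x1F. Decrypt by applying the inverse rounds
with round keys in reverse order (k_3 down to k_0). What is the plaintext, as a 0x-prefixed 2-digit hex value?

s_0 = ciphertext = 0x1F
s_1 = InvRound(s_0, k_3) = 0xF1
s_2 = InvRound(s_1, k_2) = 0x3F
s_3 = InvRound(s_2, k_1) = 0xA3
s_4 = InvRound(s_3, k_0) = 0x1A

0x1A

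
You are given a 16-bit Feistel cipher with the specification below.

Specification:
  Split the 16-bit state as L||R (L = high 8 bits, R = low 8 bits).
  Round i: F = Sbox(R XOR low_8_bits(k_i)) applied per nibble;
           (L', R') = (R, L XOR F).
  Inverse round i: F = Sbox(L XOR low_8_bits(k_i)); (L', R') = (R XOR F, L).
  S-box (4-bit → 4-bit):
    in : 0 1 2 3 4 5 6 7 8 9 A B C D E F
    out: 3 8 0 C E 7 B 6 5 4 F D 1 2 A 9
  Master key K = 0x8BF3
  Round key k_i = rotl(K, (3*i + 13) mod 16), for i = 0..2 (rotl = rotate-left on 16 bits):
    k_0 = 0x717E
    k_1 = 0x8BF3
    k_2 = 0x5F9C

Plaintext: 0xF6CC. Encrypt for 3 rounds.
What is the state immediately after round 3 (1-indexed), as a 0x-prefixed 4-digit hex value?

s_0 = plaintext = 0xF6CC
s_1 = Round(s_0, k_0) = 0xCC26
s_2 = Round(s_1, k_1) = 0x26EB
s_3 = Round(s_2, k_2) = 0xEB40

0xEB40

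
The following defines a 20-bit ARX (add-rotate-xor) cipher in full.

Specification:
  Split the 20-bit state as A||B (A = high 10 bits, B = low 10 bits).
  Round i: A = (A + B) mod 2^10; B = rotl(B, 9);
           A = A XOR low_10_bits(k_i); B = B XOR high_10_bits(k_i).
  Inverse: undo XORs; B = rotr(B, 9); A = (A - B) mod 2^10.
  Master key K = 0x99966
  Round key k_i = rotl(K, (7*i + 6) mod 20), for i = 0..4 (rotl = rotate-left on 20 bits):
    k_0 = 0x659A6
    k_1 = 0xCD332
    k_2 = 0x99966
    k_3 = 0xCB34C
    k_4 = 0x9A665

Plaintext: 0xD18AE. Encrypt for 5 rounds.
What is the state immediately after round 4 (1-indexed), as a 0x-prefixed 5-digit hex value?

s_0 = plaintext = 0xD18AE
s_1 = Round(s_0, k_0) = 0x949C1
s_2 = Round(s_1, k_1) = 0xC85D4
s_3 = Round(s_2, k_2) = 0x64E8C
s_4 = Round(s_3, k_3) = 0xD4E6A
s_5 = Round(s_4, k_4) = 0xF635C

0xD4E6A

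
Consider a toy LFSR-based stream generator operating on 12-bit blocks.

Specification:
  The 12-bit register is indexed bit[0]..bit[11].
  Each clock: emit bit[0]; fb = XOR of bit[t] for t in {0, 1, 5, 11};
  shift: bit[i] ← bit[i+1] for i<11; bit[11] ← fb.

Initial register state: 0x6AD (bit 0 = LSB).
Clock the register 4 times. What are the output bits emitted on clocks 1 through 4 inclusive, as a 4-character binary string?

1011

reg_0 = 0x6AD
clock 1: out=1, reg = 0x356
clock 2: out=0, reg = 0x9AB
clock 3: out=1, reg = 0x4D5
clock 4: out=1, reg = 0xA6A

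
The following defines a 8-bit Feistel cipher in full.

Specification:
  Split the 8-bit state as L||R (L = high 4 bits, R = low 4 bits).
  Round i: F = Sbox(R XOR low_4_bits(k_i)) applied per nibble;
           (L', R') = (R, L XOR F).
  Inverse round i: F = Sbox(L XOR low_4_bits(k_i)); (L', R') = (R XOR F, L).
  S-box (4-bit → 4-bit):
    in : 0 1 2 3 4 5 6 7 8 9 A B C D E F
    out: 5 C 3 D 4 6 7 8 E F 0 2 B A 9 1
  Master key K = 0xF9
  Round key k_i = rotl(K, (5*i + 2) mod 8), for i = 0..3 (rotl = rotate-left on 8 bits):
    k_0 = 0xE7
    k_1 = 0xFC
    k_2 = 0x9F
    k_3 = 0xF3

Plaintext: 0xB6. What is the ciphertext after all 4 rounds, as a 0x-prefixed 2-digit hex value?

s_0 = plaintext = 0xB6
s_1 = Round(s_0, k_0) = 0x67
s_2 = Round(s_1, k_1) = 0x74
s_3 = Round(s_2, k_2) = 0x45
s_4 = Round(s_3, k_3) = 0x53

0x53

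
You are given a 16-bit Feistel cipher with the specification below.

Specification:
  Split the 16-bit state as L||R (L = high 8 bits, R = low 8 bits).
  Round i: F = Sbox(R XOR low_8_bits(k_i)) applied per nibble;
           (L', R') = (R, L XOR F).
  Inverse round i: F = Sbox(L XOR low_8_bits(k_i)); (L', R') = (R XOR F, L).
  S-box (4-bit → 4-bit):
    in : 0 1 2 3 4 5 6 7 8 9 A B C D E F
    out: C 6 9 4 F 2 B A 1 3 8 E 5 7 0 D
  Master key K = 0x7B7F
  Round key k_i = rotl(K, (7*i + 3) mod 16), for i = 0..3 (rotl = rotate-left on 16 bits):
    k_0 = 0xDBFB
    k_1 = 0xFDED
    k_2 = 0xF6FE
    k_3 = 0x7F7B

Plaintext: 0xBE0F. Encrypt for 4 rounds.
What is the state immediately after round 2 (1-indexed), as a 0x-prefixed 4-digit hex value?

0x611A

s_0 = plaintext = 0xBE0F
s_1 = Round(s_0, k_0) = 0x0F61
s_2 = Round(s_1, k_1) = 0x611A
s_3 = Round(s_2, k_2) = 0x1A6E
s_4 = Round(s_3, k_3) = 0x6E78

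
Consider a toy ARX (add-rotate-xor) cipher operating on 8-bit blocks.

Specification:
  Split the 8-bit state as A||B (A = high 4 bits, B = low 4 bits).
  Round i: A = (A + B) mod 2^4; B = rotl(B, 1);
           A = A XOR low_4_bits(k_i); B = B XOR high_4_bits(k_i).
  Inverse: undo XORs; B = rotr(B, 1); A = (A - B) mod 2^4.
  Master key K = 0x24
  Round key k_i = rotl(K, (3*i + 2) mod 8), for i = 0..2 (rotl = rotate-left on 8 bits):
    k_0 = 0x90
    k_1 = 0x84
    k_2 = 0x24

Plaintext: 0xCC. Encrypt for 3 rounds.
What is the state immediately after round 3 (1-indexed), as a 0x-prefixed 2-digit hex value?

s_0 = plaintext = 0xCC
s_1 = Round(s_0, k_0) = 0x80
s_2 = Round(s_1, k_1) = 0xC8
s_3 = Round(s_2, k_2) = 0x03

0x03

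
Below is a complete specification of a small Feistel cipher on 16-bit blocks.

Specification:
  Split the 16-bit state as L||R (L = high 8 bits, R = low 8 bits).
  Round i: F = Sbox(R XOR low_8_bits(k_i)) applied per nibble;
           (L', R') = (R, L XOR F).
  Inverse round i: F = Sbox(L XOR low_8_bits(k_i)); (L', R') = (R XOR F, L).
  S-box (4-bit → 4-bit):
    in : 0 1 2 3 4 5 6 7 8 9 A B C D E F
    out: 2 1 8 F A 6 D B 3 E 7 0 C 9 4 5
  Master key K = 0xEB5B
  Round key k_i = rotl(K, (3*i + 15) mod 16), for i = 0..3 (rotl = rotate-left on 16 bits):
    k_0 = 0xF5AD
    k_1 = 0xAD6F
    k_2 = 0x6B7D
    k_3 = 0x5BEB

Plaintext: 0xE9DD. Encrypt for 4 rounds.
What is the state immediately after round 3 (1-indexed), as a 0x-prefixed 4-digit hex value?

s_0 = plaintext = 0xE9DD
s_1 = Round(s_0, k_0) = 0xDD5B
s_2 = Round(s_1, k_1) = 0x5B27
s_3 = Round(s_2, k_2) = 0x273C
s_4 = Round(s_3, k_3) = 0x3CBC

0x273C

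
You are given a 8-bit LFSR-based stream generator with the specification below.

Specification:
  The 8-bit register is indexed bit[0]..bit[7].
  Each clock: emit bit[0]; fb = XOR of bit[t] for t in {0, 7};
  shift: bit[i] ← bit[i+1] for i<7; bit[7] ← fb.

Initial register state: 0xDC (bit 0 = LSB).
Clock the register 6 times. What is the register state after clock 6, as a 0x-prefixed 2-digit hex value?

0x2F

reg_0 = 0xDC
clock 1: out=0, reg = 0xEE
clock 2: out=0, reg = 0xF7
clock 3: out=1, reg = 0x7B
clock 4: out=1, reg = 0xBD
clock 5: out=1, reg = 0x5E
clock 6: out=0, reg = 0x2F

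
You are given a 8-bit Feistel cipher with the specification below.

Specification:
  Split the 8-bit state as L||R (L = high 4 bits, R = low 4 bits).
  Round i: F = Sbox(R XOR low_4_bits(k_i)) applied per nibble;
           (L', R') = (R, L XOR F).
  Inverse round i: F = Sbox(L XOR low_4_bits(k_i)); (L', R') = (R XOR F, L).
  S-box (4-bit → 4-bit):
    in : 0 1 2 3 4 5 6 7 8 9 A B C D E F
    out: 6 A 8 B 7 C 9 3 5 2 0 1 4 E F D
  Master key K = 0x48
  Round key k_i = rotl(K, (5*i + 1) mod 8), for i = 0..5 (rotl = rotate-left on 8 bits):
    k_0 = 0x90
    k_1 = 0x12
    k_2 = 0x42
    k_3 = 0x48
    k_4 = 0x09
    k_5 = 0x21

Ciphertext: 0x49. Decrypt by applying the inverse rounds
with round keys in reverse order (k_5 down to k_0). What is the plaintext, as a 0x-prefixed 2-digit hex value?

0xE0

s_0 = ciphertext = 0x49
s_1 = InvRound(s_0, k_5) = 0x54
s_2 = InvRound(s_1, k_4) = 0x05
s_3 = InvRound(s_2, k_3) = 0x00
s_4 = InvRound(s_3, k_2) = 0x80
s_5 = InvRound(s_4, k_1) = 0x08
s_6 = InvRound(s_5, k_0) = 0xE0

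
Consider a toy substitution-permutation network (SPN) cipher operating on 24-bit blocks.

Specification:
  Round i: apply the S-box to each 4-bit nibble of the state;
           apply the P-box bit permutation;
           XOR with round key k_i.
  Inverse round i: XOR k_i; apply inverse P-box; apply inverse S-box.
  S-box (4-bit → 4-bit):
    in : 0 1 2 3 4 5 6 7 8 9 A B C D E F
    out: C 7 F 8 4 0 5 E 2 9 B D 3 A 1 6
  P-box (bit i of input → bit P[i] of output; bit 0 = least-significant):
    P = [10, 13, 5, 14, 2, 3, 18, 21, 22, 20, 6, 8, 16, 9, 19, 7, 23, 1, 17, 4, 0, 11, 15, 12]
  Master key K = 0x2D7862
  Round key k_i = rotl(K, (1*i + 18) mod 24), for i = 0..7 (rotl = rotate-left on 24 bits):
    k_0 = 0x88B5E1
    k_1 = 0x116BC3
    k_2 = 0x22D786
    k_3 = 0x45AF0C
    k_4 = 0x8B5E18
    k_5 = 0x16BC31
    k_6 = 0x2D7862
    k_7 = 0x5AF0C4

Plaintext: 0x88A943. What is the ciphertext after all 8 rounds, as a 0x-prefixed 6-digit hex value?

0xC459BD

s_0 = plaintext = 0x88A943
s_1 = Round(s_0, k_0) = 0xCDFE63
s_2 = Round(s_1, k_1) = 0x5D21D4
s_3 = Round(s_2, k_2) = 0x5BD57C
s_4 = Round(s_3, k_3) = 0xE38994
s_5 = Round(s_4, k_4) = 0xEB5D2D
s_6 = Round(s_5, k_5) = 0xA0DD2C
s_7 = Round(s_6, k_6) = 0x1B47FF
s_8 = Round(s_7, k_7) = 0xC459BD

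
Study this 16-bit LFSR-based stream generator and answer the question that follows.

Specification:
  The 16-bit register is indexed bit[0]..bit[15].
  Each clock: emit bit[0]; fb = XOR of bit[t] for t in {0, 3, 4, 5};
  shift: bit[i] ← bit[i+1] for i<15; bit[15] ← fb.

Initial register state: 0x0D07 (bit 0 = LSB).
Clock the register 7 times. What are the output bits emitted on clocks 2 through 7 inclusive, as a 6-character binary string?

reg_0 = 0x0D07
clock 1: out=1, reg = 0x8683
clock 2: out=1, reg = 0xC341
clock 3: out=1, reg = 0xE1A0
clock 4: out=0, reg = 0xF0D0
clock 5: out=0, reg = 0xF868
clock 6: out=0, reg = 0x7C34
clock 7: out=0, reg = 0x3E1A

110000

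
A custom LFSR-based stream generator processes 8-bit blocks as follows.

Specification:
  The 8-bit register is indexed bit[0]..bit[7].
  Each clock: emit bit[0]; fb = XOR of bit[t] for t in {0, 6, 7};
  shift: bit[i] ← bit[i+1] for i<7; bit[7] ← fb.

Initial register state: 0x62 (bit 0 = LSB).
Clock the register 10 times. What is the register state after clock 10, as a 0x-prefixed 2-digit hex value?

0x73

reg_0 = 0x62
clock 1: out=0, reg = 0xB1
clock 2: out=1, reg = 0x58
clock 3: out=0, reg = 0xAC
clock 4: out=0, reg = 0xD6
clock 5: out=0, reg = 0x6B
clock 6: out=1, reg = 0x35
clock 7: out=1, reg = 0x9A
clock 8: out=0, reg = 0xCD
clock 9: out=1, reg = 0xE6
clock 10: out=0, reg = 0x73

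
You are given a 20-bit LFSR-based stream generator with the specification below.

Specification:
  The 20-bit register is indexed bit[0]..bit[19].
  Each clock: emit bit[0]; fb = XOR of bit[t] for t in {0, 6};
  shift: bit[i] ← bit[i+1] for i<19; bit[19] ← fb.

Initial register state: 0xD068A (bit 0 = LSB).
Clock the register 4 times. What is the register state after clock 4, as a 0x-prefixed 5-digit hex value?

0x0D068

reg_0 = 0xD068A
clock 1: out=0, reg = 0x68345
clock 2: out=1, reg = 0x341A2
clock 3: out=0, reg = 0x1A0D1
clock 4: out=1, reg = 0x0D068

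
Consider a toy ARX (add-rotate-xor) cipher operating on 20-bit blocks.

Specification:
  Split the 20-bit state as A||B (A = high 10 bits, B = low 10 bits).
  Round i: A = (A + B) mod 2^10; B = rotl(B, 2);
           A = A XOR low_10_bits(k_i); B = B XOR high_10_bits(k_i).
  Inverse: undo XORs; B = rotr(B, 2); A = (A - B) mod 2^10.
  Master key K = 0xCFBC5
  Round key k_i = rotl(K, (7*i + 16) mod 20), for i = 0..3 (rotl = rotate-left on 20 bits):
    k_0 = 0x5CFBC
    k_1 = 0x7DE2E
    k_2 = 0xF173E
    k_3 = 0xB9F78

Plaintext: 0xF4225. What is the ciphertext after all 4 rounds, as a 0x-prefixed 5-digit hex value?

0xB4FD9

s_0 = plaintext = 0xF4225
s_1 = Round(s_0, k_0) = 0x925E5
s_2 = Round(s_1, k_1) = 0x80262
s_3 = Round(s_2, k_2) = 0xD724F
s_4 = Round(s_3, k_3) = 0xB4FD9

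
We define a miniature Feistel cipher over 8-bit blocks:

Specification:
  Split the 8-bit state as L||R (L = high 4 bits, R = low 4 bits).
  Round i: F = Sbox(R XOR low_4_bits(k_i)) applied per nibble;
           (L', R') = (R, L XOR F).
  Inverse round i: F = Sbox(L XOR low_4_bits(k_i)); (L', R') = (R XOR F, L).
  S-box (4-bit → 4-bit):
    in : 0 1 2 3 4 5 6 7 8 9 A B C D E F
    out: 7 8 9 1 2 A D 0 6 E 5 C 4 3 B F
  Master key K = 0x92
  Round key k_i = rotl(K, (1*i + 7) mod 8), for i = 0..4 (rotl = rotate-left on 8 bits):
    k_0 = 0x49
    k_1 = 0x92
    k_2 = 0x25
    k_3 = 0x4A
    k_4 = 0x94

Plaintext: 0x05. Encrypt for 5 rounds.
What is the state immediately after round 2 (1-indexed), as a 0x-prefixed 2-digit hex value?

s_0 = plaintext = 0x05
s_1 = Round(s_0, k_0) = 0x54
s_2 = Round(s_1, k_1) = 0x48
s_3 = Round(s_2, k_2) = 0x87
s_4 = Round(s_3, k_3) = 0x7B
s_5 = Round(s_4, k_4) = 0xB8

0x48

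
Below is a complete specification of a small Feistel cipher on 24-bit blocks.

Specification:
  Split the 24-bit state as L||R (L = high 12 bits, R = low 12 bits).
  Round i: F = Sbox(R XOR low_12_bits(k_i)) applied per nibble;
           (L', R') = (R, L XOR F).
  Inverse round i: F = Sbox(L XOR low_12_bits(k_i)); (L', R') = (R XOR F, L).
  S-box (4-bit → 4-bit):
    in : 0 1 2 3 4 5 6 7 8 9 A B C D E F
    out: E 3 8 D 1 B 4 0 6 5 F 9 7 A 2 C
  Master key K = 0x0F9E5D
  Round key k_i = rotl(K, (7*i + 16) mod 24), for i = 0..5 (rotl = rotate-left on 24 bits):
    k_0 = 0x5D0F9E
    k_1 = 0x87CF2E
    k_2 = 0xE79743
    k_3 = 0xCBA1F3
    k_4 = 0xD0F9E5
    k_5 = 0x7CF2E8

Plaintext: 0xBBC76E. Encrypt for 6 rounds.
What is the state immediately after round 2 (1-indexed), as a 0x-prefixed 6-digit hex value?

0xD72FD9

s_0 = plaintext = 0xBBC76E
s_1 = Round(s_0, k_0) = 0x76ED72
s_2 = Round(s_1, k_1) = 0xD72FD9
s_3 = Round(s_2, k_2) = 0xFD9B2D
s_4 = Round(s_3, k_3) = 0xB2D07B
s_5 = Round(s_4, k_4) = 0x07BE7F
s_6 = Round(s_5, k_5) = 0xE7F72B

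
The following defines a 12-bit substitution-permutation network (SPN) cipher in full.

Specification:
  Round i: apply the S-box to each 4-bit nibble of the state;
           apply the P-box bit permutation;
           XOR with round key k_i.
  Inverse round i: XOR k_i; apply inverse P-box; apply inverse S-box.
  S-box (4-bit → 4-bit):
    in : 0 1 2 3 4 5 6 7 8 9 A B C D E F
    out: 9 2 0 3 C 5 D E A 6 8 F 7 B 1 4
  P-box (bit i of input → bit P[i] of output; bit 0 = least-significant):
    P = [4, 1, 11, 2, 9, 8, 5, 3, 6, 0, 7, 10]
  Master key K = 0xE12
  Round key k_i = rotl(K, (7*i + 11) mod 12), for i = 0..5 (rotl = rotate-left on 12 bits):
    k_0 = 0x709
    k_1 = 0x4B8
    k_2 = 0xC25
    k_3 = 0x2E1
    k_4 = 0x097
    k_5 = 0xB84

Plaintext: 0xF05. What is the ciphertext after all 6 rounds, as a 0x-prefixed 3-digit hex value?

0x6BA

s_0 = plaintext = 0xF05
s_1 = Round(s_0, k_0) = 0xD91
s_2 = Round(s_1, k_1) = 0x1DB
s_3 = Round(s_2, k_2) = 0x73A
s_4 = Round(s_3, k_3) = 0x564
s_5 = Round(s_4, k_4) = 0xA7B
s_6 = Round(s_5, k_5) = 0x6BA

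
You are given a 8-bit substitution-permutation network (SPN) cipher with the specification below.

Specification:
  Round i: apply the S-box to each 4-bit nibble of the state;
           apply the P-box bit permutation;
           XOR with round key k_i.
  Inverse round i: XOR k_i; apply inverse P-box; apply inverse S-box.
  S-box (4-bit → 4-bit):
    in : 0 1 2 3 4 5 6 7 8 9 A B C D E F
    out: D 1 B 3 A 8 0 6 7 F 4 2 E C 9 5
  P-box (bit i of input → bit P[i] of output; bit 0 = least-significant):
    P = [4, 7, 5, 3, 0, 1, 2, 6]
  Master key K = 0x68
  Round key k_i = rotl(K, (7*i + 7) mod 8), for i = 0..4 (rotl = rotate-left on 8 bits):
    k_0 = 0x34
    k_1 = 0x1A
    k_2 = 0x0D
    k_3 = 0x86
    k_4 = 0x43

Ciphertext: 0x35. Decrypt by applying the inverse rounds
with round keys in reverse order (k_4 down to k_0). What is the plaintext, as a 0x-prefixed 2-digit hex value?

s_0 = ciphertext = 0x35
s_1 = InvRound(s_0, k_4) = 0xCF
s_2 = InvRound(s_1, k_3) = 0xE5
s_3 = InvRound(s_2, k_2) = 0x5C
s_4 = InvRound(s_3, k_1) = 0xC6
s_5 = InvRound(s_4, k_0) = 0x48

0x48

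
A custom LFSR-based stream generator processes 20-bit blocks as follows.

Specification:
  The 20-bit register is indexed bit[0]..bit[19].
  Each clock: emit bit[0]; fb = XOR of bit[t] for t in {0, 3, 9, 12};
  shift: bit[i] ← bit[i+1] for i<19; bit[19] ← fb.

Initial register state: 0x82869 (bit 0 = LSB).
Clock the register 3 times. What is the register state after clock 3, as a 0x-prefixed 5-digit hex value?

0x5050D

reg_0 = 0x82869
clock 1: out=1, reg = 0x41434
clock 2: out=0, reg = 0xA0A1A
clock 3: out=0, reg = 0x5050D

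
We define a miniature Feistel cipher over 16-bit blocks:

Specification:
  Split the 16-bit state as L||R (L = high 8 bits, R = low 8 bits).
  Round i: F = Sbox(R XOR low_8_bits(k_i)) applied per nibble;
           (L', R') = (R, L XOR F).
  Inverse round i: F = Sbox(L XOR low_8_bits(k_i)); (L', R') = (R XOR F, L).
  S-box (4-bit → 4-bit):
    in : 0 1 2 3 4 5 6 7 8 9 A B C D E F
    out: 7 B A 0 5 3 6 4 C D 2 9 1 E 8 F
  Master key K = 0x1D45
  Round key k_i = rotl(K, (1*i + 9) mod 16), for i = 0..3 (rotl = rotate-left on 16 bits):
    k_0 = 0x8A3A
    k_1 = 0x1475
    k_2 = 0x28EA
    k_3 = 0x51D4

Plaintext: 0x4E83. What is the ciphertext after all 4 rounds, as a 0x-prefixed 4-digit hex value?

0x8C99

s_0 = plaintext = 0x4E83
s_1 = Round(s_0, k_0) = 0x83D3
s_2 = Round(s_1, k_1) = 0xD3A5
s_3 = Round(s_2, k_2) = 0xA58C
s_4 = Round(s_3, k_3) = 0x8C99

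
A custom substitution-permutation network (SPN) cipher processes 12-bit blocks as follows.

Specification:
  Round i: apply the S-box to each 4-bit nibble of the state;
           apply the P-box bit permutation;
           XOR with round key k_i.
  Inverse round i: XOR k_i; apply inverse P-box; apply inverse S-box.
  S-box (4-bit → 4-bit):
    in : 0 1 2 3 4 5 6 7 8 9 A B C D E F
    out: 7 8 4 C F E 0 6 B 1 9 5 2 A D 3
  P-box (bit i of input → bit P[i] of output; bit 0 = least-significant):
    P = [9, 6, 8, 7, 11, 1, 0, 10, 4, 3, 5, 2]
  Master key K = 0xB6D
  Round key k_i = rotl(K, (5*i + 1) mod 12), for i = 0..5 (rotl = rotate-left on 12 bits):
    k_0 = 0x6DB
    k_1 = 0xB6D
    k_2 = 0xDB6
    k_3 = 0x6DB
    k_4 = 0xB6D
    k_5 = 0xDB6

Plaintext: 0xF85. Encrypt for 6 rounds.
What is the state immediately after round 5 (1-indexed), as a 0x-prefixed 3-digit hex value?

s_0 = plaintext = 0xF85
s_1 = Round(s_0, k_0) = 0xB01
s_2 = Round(s_1, k_1) = 0x3DE
s_3 = Round(s_2, k_2) = 0xA10
s_4 = Round(s_3, k_3) = 0x18F
s_5 = Round(s_4, k_4) = 0x52B
s_6 = Round(s_5, k_5) = 0xE9B

0x52B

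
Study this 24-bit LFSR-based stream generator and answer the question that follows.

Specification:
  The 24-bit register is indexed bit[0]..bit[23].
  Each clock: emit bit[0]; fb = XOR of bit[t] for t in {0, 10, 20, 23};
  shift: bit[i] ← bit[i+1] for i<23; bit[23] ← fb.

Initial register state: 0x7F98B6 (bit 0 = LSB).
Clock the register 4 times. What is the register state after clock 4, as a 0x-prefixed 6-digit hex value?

reg_0 = 0x7F98B6
clock 1: out=0, reg = 0xBFCC5B
clock 2: out=1, reg = 0x5FE62D
clock 3: out=1, reg = 0xAFF316
clock 4: out=0, reg = 0xD7F98B

0xD7F98B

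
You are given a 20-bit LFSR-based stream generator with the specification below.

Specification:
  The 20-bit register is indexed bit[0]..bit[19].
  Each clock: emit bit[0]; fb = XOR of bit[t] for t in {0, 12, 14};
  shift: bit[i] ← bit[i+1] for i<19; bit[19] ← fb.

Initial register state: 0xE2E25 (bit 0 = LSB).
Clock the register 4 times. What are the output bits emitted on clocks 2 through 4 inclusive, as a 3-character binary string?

reg_0 = 0xE2E25
clock 1: out=1, reg = 0xF1712
clock 2: out=0, reg = 0xF8B89
clock 3: out=1, reg = 0xFC5C4
clock 4: out=0, reg = 0xFE2E2

010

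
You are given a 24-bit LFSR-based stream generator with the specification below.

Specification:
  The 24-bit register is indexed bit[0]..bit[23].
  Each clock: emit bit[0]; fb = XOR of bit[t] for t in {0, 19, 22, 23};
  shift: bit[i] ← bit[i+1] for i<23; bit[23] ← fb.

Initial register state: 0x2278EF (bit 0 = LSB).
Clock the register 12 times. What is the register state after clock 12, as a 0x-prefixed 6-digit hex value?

reg_0 = 0x2278EF
clock 1: out=1, reg = 0x913C77
clock 2: out=1, reg = 0x489E3B
clock 3: out=1, reg = 0xA44F1D
clock 4: out=1, reg = 0x52278E
clock 5: out=0, reg = 0xA913C7
clock 6: out=1, reg = 0xD489E3
clock 7: out=1, reg = 0xEA44F1
clock 8: out=1, reg = 0x752278
clock 9: out=0, reg = 0xBA913C
clock 10: out=0, reg = 0x5D489E
clock 11: out=0, reg = 0x2EA44F
clock 12: out=1, reg = 0x175227

0x175227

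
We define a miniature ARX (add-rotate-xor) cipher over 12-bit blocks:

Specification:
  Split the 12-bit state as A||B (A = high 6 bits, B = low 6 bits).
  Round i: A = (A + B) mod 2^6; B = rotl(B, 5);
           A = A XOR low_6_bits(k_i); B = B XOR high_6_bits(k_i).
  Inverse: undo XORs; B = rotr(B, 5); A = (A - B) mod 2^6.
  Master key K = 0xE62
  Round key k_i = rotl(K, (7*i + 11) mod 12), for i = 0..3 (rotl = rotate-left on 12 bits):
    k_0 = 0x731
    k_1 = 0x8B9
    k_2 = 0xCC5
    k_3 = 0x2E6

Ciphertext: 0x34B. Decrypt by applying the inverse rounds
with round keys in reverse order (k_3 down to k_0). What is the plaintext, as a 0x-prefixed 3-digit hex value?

0x66C

s_0 = ciphertext = 0x34B
s_1 = InvRound(s_0, k_3) = 0xAC0
s_2 = InvRound(s_1, k_2) = 0x1E7
s_3 = InvRound(s_2, k_1) = 0xD0A
s_4 = InvRound(s_3, k_0) = 0x66C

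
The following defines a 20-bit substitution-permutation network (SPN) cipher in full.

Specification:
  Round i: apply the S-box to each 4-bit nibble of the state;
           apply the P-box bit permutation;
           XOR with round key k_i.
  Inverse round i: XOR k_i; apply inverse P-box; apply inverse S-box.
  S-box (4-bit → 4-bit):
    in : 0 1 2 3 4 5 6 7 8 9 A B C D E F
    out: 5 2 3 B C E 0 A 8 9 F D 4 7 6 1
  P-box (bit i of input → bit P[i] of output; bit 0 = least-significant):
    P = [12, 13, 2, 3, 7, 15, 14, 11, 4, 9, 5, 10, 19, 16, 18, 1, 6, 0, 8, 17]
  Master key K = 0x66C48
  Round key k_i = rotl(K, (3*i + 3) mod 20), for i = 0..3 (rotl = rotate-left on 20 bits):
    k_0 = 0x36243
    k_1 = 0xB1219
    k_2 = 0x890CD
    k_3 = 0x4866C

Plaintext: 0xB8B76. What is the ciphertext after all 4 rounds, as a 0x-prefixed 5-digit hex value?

s_0 = plaintext = 0xB8B76
s_1 = Round(s_0, k_0) = 0x1EF31
s_2 = Round(s_1, k_1) = 0xEBA88
s_3 = Round(s_2, k_2) = 0x49FF6
s_4 = Round(s_3, k_3) = 0xE87FE

0xE87FE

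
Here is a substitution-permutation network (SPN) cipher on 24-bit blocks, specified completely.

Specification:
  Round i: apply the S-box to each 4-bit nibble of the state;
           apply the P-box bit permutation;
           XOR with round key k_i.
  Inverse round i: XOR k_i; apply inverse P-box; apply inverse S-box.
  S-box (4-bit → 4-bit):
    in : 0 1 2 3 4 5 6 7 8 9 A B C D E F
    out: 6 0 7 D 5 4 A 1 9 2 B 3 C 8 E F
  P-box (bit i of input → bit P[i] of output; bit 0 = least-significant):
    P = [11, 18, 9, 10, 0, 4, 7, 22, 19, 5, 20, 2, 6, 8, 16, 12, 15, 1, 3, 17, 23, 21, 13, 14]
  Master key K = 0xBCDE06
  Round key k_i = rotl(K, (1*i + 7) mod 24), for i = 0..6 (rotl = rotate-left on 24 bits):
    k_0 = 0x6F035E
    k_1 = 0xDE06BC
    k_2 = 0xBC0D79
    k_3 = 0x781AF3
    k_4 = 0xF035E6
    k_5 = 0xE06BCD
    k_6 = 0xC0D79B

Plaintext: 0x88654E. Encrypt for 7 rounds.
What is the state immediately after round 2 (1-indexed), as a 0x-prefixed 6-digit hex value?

s_0 = plaintext = 0x88654E
s_1 = Round(s_0, k_0) = 0xF9D4DF
s_2 = Round(s_1, k_1) = 0x2278BE
s_3 = Round(s_2, k_2) = 0x10AB26
s_4 = Round(s_3, k_3) = 0x740F08
s_5 = Round(s_4, k_4) = 0x69B85A
s_6 = Round(s_5, k_5) = 0xCC260B
s_7 = Round(s_6, k_6) = 0xC7BE67

0x2278BE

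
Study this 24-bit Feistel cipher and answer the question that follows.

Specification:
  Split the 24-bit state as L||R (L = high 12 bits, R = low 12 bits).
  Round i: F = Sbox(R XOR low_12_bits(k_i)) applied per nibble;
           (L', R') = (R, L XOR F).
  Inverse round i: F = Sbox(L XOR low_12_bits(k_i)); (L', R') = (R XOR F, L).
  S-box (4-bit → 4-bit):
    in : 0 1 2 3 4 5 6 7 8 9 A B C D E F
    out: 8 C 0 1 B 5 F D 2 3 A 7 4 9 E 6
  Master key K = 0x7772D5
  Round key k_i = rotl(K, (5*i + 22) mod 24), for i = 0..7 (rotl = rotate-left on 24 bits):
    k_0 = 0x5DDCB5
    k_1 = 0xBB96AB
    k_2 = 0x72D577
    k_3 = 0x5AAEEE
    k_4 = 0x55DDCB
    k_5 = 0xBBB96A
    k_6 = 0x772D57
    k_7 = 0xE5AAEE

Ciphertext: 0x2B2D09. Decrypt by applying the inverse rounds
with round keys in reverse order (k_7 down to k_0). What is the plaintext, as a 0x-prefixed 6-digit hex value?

0x51DDC8

s_0 = ciphertext = 0x2B2D09
s_1 = InvRound(s_0, k_7) = 0xF5D2B2
s_2 = InvRound(s_1, k_6) = 0x238F5D
s_3 = InvRound(s_2, k_5) = 0x80D238
s_4 = InvRound(s_3, k_4) = 0x77780D
s_5 = InvRound(s_4, k_3) = 0xB3E777
s_6 = InvRound(s_5, k_2) = 0x9C4B3E
s_7 = InvRound(s_6, k_1) = 0xDC89C4
s_8 = InvRound(s_7, k_0) = 0x51DDC8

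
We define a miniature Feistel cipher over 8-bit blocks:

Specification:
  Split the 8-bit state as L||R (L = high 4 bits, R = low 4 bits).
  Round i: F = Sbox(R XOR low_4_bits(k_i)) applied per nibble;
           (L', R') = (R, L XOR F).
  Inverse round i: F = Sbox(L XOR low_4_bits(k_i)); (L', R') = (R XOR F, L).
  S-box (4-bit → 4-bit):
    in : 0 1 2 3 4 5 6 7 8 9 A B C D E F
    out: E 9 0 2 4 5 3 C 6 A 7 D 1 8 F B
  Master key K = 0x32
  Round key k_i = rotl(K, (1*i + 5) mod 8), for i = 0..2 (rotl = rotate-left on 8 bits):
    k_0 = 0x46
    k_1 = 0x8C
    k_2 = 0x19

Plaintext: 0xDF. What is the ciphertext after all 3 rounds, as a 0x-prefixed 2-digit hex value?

0x2A

s_0 = plaintext = 0xDF
s_1 = Round(s_0, k_0) = 0xF7
s_2 = Round(s_1, k_1) = 0x72
s_3 = Round(s_2, k_2) = 0x2A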